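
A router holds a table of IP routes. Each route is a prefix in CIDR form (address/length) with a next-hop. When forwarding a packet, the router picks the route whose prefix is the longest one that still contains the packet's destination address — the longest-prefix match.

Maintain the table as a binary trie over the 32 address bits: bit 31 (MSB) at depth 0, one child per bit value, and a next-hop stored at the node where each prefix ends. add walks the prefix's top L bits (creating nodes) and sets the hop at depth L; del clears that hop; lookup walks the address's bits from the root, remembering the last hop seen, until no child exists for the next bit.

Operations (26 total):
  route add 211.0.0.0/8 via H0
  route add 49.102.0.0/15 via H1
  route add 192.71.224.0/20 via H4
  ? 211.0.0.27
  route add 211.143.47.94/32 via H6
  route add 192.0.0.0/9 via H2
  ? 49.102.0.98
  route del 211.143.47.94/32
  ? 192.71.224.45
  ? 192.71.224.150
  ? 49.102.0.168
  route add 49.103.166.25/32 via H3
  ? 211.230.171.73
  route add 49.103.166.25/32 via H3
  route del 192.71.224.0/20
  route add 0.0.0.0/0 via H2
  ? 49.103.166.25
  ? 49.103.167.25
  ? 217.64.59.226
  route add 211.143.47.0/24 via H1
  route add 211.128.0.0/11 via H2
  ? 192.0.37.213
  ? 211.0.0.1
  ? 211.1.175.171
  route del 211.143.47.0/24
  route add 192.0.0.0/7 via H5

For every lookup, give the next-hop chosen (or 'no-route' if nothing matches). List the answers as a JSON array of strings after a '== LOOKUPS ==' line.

Trace:
  + 211.0.0.0/8 (H0) depth=8
  + 49.102.0.0/15 (H1) depth=15
  + 192.71.224.0/20 (H4) depth=20
  lookup 211.0.0.27: bits 11010011 walk d0:-→d1:-→d2:-→d3:-→d4:-→d5:-→d6:-→d7:-→d8:H0 -> H0
  + 211.143.47.94/32 (H6) depth=32
  + 192.0.0.0/9 (H2) depth=9
  lookup 49.102.0.98: bits 001100010110011 walk d0:-→d1:-→d2:-→d3:-→d4:-→d5:-→d6:-→d7:-→d8:-→d9:-→d10:-→d11:-→d12:-→d13:-→d14:-→d15:H1 -> H1
  del 211.143.47.94/32 (clear depth 32)
  lookup 192.71.224.45: bits 11000000010001111110 walk d0:-→d1:-→d2:-→d3:-→d4:-→d5:-→d6:-→d7:-→d8:-→d9:H2→d10:-→d11:-→d12:-→d13:-→d14:-→d15:-→d16:-→d17:-→d18:-→d19:-→d20:H4 -> H4
  lookup 192.71.224.150: bits 11000000010001111110 walk d0:-→d1:-→d2:-→d3:-→d4:-→d5:-→d6:-→d7:-→d8:-→d9:H2→d10:-→d11:-→d12:-→d13:-→d14:-→d15:-→d16:-→d17:-→d18:-→d19:-→d20:H4 -> H4
  lookup 49.102.0.168: bits 001100010110011 walk d0:-→d1:-→d2:-→d3:-→d4:-→d5:-→d6:-→d7:-→d8:-→d9:-→d10:-→d11:-→d12:-→d13:-→d14:-→d15:H1 -> H1
  + 49.103.166.25/32 (H3) depth=32
  lookup 211.230.171.73: bits 110100111 walk d0:-→d1:-→d2:-→d3:-→d4:-→d5:-→d6:-→d7:-→d8:H0→d9:- -> H0
  + 49.103.166.25/32 (H3) depth=32
  del 192.71.224.0/20 (clear depth 20)
  + 0.0.0.0/0 (H2) depth=0
  lookup 49.103.166.25: bits 00110001011001111010011000011001 walk d0:H2→d1:-→d2:-→d3:-→d4:-→d5:-→d6:-→d7:-→d8:-→d9:-→d10:-→d11:-→d12:-→d13:-→d14:-→d15:H1→d16:-→d17:-→d18:-→d19:-→d20:-→d21:-→d22:-→d23:-→d24:-→d25:-→d26:-→d27:-→d28:-→d29:-→d30:-→d31:-→d32:H3 -> H3
  lookup 49.103.167.25: bits 00110001011001111010011 walk d0:H2→d1:-→d2:-→d3:-→d4:-→d5:-→d6:-→d7:-→d8:-→d9:-→d10:-→d11:-→d12:-→d13:-→d14:-→d15:H1→d16:-→d17:-→d18:-→d19:-→d20:-→d21:-→d22:-→d23:- -> H1
  lookup 217.64.59.226: bits 1101 walk d0:H2→d1:-→d2:-→d3:-→d4:- -> H2
  + 211.143.47.0/24 (H1) depth=24
  + 211.128.0.0/11 (H2) depth=11
  lookup 192.0.37.213: bits 110000000 walk d0:H2→d1:-→d2:-→d3:-→d4:-→d5:-→d6:-→d7:-→d8:-→d9:H2 -> H2
  lookup 211.0.0.1: bits 11010011 walk d0:H2→d1:-→d2:-→d3:-→d4:-→d5:-→d6:-→d7:-→d8:H0 -> H0
  lookup 211.1.175.171: bits 11010011 walk d0:H2→d1:-→d2:-→d3:-→d4:-→d5:-→d6:-→d7:-→d8:H0 -> H0
  del 211.143.47.0/24 (clear depth 24)
  + 192.0.0.0/7 (H5) depth=7

== LOOKUPS ==
["H0","H1","H4","H4","H1","H0","H3","H1","H2","H2","H0","H0"]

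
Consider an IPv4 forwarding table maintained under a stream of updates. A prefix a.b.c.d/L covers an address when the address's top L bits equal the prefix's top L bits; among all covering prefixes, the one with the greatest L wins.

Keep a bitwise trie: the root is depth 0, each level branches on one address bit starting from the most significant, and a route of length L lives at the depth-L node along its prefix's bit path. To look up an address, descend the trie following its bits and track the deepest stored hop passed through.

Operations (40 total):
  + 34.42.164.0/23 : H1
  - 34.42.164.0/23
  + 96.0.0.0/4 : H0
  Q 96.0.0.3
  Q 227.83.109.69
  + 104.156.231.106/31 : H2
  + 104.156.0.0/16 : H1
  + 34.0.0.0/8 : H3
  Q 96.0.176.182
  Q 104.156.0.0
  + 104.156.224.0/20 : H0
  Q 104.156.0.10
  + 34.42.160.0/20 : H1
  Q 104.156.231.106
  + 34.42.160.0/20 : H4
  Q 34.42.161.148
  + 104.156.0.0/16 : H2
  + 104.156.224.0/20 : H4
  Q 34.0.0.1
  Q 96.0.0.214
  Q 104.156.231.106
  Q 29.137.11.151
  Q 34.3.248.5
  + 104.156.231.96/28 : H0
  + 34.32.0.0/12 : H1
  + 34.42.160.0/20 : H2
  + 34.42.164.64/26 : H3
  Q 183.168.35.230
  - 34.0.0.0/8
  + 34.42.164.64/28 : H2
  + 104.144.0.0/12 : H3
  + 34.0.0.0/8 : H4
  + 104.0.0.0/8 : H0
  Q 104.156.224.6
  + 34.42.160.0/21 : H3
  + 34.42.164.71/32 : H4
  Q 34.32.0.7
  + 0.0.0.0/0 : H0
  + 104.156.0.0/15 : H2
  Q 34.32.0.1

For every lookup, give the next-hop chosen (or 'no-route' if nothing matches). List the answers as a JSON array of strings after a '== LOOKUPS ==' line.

Trace:
  + 34.42.164.0/23 (H1) depth=23
  del 34.42.164.0/23 (clear depth 23)
  + 96.0.0.0/4 (H0) depth=4
  ? 96.0.0.3  path d0:-→d1:-→d2:-→d3:-→d4:H0  best=H0
  ? 227.83.109.69  path d0:-  best=no-route
  + 104.156.231.106/31 (H2) depth=31
  + 104.156.0.0/16 (H1) depth=16
  + 34.0.0.0/8 (H3) depth=8
  ? 96.0.176.182  path d0:-→d1:-→d2:-→d3:-→d4:H0  best=H0
  ? 104.156.0.0  path d0:-→d1:-→d2:-→d3:-→d4:H0→d5:-→d6:-→d7:-→d8:-→d9:-→d10:-→d11:-→d12:-→d13:-→d14:-→d15:-→d16:H1  best=H1
  + 104.156.224.0/20 (H0) depth=20
  ? 104.156.0.10  path d0:-→d1:-→d2:-→d3:-→d4:H0→d5:-→d6:-→d7:-→d8:-→d9:-→d10:-→d11:-→d12:-→d13:-→d14:-→d15:-→d16:H1  best=H1
  + 34.42.160.0/20 (H1) depth=20
  ? 104.156.231.106  path d0:-→d1:-→d2:-→d3:-→d4:H0→d5:-→d6:-→d7:-→d8:-→d9:-→d10:-→d11:-→d12:-→d13:-→d14:-→d15:-→d16:H1→d17:-→d18:-→d19:-→d20:H0→d21:-→d22:-→d23:-→d24:-→d25:-→d26:-→d27:-→d28:-→d29:-→d30:-→d31:H2  best=H2
  + 34.42.160.0/20 (H4) depth=20
  ? 34.42.161.148  path d0:-→d1:-→d2:-→d3:-→d4:-→d5:-→d6:-→d7:-→d8:H3→d9:-→d10:-→d11:-→d12:-→d13:-→d14:-→d15:-→d16:-→d17:-→d18:-→d19:-→d20:H4→d21:-  best=H4
  + 104.156.0.0/16 (H2) depth=16
  + 104.156.224.0/20 (H4) depth=20
  ? 34.0.0.1  path d0:-→d1:-→d2:-→d3:-→d4:-→d5:-→d6:-→d7:-→d8:H3→d9:-→d10:-  best=H3
  ? 96.0.0.214  path d0:-→d1:-→d2:-→d3:-→d4:H0  best=H0
  ? 104.156.231.106  path d0:-→d1:-→d2:-→d3:-→d4:H0→d5:-→d6:-→d7:-→d8:-→d9:-→d10:-→d11:-→d12:-→d13:-→d14:-→d15:-→d16:H2→d17:-→d18:-→d19:-→d20:H4→d21:-→d22:-→d23:-→d24:-→d25:-→d26:-→d27:-→d28:-→d29:-→d30:-→d31:H2  best=H2
  ? 29.137.11.151  path d0:-→d1:-→d2:-  best=no-route
  ? 34.3.248.5  path d0:-→d1:-→d2:-→d3:-→d4:-→d5:-→d6:-→d7:-→d8:H3→d9:-→d10:-  best=H3
  + 104.156.231.96/28 (H0) depth=28
  + 34.32.0.0/12 (H1) depth=12
  + 34.42.160.0/20 (H2) depth=20
  + 34.42.164.64/26 (H3) depth=26
  ? 183.168.35.230  path d0:-  best=no-route
  del 34.0.0.0/8 (clear depth 8)
  + 34.42.164.64/28 (H2) depth=28
  + 104.144.0.0/12 (H3) depth=12
  + 34.0.0.0/8 (H4) depth=8
  + 104.0.0.0/8 (H0) depth=8
  ? 104.156.224.6  path d0:-→d1:-→d2:-→d3:-→d4:H0→d5:-→d6:-→d7:-→d8:H0→d9:-→d10:-→d11:-→d12:H3→d13:-→d14:-→d15:-→d16:H2→d17:-→d18:-→d19:-→d20:H4→d21:-  best=H4
  + 34.42.160.0/21 (H3) depth=21
  + 34.42.164.71/32 (H4) depth=32
  ? 34.32.0.7  path d0:-→d1:-→d2:-→d3:-→d4:-→d5:-→d6:-→d7:-→d8:H4→d9:-→d10:-→d11:-→d12:H1  best=H1
  + 0.0.0.0/0 (H0) depth=0
  + 104.156.0.0/15 (H2) depth=15
  ? 34.32.0.1  path d0:H0→d1:-→d2:-→d3:-→d4:-→d5:-→d6:-→d7:-→d8:H4→d9:-→d10:-→d11:-→d12:H1  best=H1

== LOOKUPS ==
["H0","no-route","H0","H1","H1","H2","H4","H3","H0","H2","no-route","H3","no-route","H4","H1","H1"]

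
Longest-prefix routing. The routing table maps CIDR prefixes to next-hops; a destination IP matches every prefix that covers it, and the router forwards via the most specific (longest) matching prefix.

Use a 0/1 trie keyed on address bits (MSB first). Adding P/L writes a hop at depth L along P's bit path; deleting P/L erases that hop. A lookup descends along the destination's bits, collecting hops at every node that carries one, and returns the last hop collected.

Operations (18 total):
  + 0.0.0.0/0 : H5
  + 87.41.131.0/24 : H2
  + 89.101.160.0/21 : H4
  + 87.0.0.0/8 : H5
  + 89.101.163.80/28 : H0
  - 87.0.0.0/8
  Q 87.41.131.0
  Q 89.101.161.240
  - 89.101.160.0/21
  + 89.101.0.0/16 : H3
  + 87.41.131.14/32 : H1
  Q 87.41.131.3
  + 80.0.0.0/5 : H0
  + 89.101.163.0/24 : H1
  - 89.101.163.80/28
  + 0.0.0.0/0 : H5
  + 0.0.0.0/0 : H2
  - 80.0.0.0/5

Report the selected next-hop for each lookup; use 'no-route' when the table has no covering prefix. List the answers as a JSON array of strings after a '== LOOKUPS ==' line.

Apply in order:
  + 0.0.0.0/0 (H5) depth=0
  + 87.41.131.0/24 (H2) depth=24
  + 89.101.160.0/21 (H4) depth=21
  + 87.0.0.0/8 (H5) depth=8
  + 89.101.163.80/28 (H0) depth=28
  del 87.0.0.0/8 (clear depth 8)
  Q 87.41.131.0: descend 010101110010100110000011 ; hops seen [H5,H2] ; pick H2
  Q 89.101.161.240: descend 0101100101100101101000 ; hops seen [H5,H4] ; pick H4
  del 89.101.160.0/21 (clear depth 21)
  + 89.101.0.0/16 (H3) depth=16
  + 87.41.131.14/32 (H1) depth=32
  Q 87.41.131.3: descend 0101011100101001100000110000 ; hops seen [H5,H2] ; pick H2
  + 80.0.0.0/5 (H0) depth=5
  + 89.101.163.0/24 (H1) depth=24
  del 89.101.163.80/28 (clear depth 28)
  + 0.0.0.0/0 (H5) depth=0
  + 0.0.0.0/0 (H2) depth=0
  del 80.0.0.0/5 (clear depth 5)

== LOOKUPS ==
["H2","H4","H2"]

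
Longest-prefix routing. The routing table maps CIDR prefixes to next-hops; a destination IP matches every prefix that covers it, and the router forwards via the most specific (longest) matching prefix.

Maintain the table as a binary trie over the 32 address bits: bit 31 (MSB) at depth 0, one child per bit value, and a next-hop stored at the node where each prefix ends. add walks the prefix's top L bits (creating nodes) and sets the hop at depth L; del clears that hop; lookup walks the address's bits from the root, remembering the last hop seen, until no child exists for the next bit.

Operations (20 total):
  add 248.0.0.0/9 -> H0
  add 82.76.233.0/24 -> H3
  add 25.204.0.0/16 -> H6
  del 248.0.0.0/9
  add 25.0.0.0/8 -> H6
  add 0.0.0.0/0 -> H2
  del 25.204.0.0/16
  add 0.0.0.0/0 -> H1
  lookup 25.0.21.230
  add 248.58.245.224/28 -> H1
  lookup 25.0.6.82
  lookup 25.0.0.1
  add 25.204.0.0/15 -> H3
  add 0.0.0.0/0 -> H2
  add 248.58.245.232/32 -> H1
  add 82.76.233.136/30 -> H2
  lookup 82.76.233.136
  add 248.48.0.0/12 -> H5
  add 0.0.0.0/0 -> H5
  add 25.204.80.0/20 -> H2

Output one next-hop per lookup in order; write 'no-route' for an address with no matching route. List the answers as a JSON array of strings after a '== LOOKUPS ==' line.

Trace:
  + 248.0.0.0/9 (H0) depth=9
  + 82.76.233.0/24 (H3) depth=24
  + 25.204.0.0/16 (H6) depth=16
  - 248.0.0.0/9 clear@9
  + 25.0.0.0/8 (H6) depth=8
  + 0.0.0.0/0 (H2) depth=0
  - 25.204.0.0/16 clear@16
  + 0.0.0.0/0 (H1) depth=0
  ? 25.0.21.230  path d0:H1→d1:-→d2:-→d3:-→d4:-→d5:-→d6:-→d7:-→d8:H6  best=H6
  + 248.58.245.224/28 (H1) depth=28
  ? 25.0.6.82  path d0:H1→d1:-→d2:-→d3:-→d4:-→d5:-→d6:-→d7:-→d8:H6  best=H6
  ? 25.0.0.1  path d0:H1→d1:-→d2:-→d3:-→d4:-→d5:-→d6:-→d7:-→d8:H6  best=H6
  + 25.204.0.0/15 (H3) depth=15
  + 0.0.0.0/0 (H2) depth=0
  + 248.58.245.232/32 (H1) depth=32
  + 82.76.233.136/30 (H2) depth=30
  ? 82.76.233.136  path d0:H2→d1:-→d2:-→d3:-→d4:-→d5:-→d6:-→d7:-→d8:-→d9:-→d10:-→d11:-→d12:-→d13:-→d14:-→d15:-→d16:-→d17:-→d18:-→d19:-→d20:-→d21:-→d22:-→d23:-→d24:H3→d25:-→d26:-→d27:-→d28:-→d29:-→d30:H2  best=H2
  + 248.48.0.0/12 (H5) depth=12
  + 0.0.0.0/0 (H5) depth=0
  + 25.204.80.0/20 (H2) depth=20

== LOOKUPS ==
["H6","H6","H6","H2"]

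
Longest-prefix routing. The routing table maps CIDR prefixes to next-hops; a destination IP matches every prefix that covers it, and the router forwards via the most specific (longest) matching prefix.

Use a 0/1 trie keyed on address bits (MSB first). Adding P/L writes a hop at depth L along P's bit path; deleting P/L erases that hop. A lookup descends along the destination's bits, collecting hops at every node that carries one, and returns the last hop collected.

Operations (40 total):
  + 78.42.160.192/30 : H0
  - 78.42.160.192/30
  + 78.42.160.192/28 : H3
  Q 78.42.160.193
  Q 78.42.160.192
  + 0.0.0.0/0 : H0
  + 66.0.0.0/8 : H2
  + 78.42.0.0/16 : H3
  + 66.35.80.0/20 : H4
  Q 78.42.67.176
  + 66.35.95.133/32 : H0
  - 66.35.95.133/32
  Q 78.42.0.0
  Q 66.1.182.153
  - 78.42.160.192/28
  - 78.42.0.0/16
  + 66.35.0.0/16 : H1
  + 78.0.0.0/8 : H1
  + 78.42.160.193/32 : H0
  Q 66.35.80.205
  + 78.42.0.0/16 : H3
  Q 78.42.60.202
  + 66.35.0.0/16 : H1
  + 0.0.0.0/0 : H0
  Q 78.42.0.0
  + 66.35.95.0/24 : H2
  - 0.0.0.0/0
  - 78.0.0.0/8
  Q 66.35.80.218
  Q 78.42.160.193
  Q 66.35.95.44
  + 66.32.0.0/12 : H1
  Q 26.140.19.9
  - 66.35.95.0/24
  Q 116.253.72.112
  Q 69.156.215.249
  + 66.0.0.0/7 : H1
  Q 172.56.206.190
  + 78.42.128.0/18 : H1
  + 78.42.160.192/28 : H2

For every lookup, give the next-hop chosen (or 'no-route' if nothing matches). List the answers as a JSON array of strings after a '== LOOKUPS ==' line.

Apply in order:
  add 78.42.160.192/30 -> H0 at depth 30
  - 78.42.160.192/30 clear@30
  add 78.42.160.192/28 -> H3 at depth 28
  lookup 78.42.160.193: bits 010011100010101010100000110000 walk d0:-→d1:-→d2:-→d3:-→d4:-→d5:-→d6:-→d7:-→d8:-→d9:-→d10:-→d11:-→d12:-→d13:-→d14:-→d15:-→d16:-→d17:-→d18:-→d19:-→d20:-→d21:-→d22:-→d23:-→d24:-→d25:-→d26:-→d27:-→d28:H3→d29:-→d30:- -> H3
  lookup 78.42.160.192: bits 010011100010101010100000110000 walk d0:-→d1:-→d2:-→d3:-→d4:-→d5:-→d6:-→d7:-→d8:-→d9:-→d10:-→d11:-→d12:-→d13:-→d14:-→d15:-→d16:-→d17:-→d18:-→d19:-→d20:-→d21:-→d22:-→d23:-→d24:-→d25:-→d26:-→d27:-→d28:H3→d29:-→d30:- -> H3
  add 0.0.0.0/0 -> H0 at depth 0
  add 66.0.0.0/8 -> H2 at depth 8
  add 78.42.0.0/16 -> H3 at depth 16
  add 66.35.80.0/20 -> H4 at depth 20
  lookup 78.42.67.176: bits 0100111000101010 walk d0:H0→d1:-→d2:-→d3:-→d4:-→d5:-→d6:-→d7:-→d8:-→d9:-→d10:-→d11:-→d12:-→d13:-→d14:-→d15:-→d16:H3 -> H3
  add 66.35.95.133/32 -> H0 at depth 32
  - 66.35.95.133/32 clear@32
  lookup 78.42.0.0: bits 0100111000101010 walk d0:H0→d1:-→d2:-→d3:-→d4:-→d5:-→d6:-→d7:-→d8:-→d9:-→d10:-→d11:-→d12:-→d13:-→d14:-→d15:-→d16:H3 -> H3
  lookup 66.1.182.153: bits 0100001000 walk d0:H0→d1:-→d2:-→d3:-→d4:-→d5:-→d6:-→d7:-→d8:H2→d9:-→d10:- -> H2
  - 78.42.160.192/28 clear@28
  - 78.42.0.0/16 clear@16
  add 66.35.0.0/16 -> H1 at depth 16
  add 78.0.0.0/8 -> H1 at depth 8
  add 78.42.160.193/32 -> H0 at depth 32
  lookup 66.35.80.205: bits 01000010001000110101 walk d0:H0→d1:-→d2:-→d3:-→d4:-→d5:-→d6:-→d7:-→d8:H2→d9:-→d10:-→d11:-→d12:-→d13:-→d14:-→d15:-→d16:H1→d17:-→d18:-→d19:-→d20:H4 -> H4
  add 78.42.0.0/16 -> H3 at depth 16
  lookup 78.42.60.202: bits 0100111000101010 walk d0:H0→d1:-→d2:-→d3:-→d4:-→d5:-→d6:-→d7:-→d8:H1→d9:-→d10:-→d11:-→d12:-→d13:-→d14:-→d15:-→d16:H3 -> H3
  add 66.35.0.0/16 -> H1 at depth 16
  add 0.0.0.0/0 -> H0 at depth 0
  lookup 78.42.0.0: bits 0100111000101010 walk d0:H0→d1:-→d2:-→d3:-→d4:-→d5:-→d6:-→d7:-→d8:H1→d9:-→d10:-→d11:-→d12:-→d13:-→d14:-→d15:-→d16:H3 -> H3
  add 66.35.95.0/24 -> H2 at depth 24
  - 0.0.0.0/0 clear@0
  - 78.0.0.0/8 clear@8
  lookup 66.35.80.218: bits 01000010001000110101 walk d0:-→d1:-→d2:-→d3:-→d4:-→d5:-→d6:-→d7:-→d8:H2→d9:-→d10:-→d11:-→d12:-→d13:-→d14:-→d15:-→d16:H1→d17:-→d18:-→d19:-→d20:H4 -> H4
  lookup 78.42.160.193: bits 01001110001010101010000011000001 walk d0:-→d1:-→d2:-→d3:-→d4:-→d5:-→d6:-→d7:-→d8:-→d9:-→d10:-→d11:-→d12:-→d13:-→d14:-→d15:-→d16:H3→d17:-→d18:-→d19:-→d20:-→d21:-→d22:-→d23:-→d24:-→d25:-→d26:-→d27:-→d28:-→d29:-→d30:-→d31:-→d32:H0 -> H0
  lookup 66.35.95.44: bits 010000100010001101011111 walk d0:-→d1:-→d2:-→d3:-→d4:-→d5:-→d6:-→d7:-→d8:H2→d9:-→d10:-→d11:-→d12:-→d13:-→d14:-→d15:-→d16:H1→d17:-→d18:-→d19:-→d20:H4→d21:-→d22:-→d23:-→d24:H2 -> H2
  add 66.32.0.0/12 -> H1 at depth 12
  lookup 26.140.19.9: bits 0 walk d0:-→d1:- -> no-route
  - 66.35.95.0/24 clear@24
  lookup 116.253.72.112: bits 01 walk d0:-→d1:-→d2:- -> no-route
  lookup 69.156.215.249: bits 01000 walk d0:-→d1:-→d2:-→d3:-→d4:-→d5:- -> no-route
  add 66.0.0.0/7 -> H1 at depth 7
  lookup 172.56.206.190: bits ε walk d0:- -> no-route
  add 78.42.128.0/18 -> H1 at depth 18
  add 78.42.160.192/28 -> H2 at depth 28

== LOOKUPS ==
["H3","H3","H3","H3","H2","H4","H3","H3","H4","H0","H2","no-route","no-route","no-route","no-route"]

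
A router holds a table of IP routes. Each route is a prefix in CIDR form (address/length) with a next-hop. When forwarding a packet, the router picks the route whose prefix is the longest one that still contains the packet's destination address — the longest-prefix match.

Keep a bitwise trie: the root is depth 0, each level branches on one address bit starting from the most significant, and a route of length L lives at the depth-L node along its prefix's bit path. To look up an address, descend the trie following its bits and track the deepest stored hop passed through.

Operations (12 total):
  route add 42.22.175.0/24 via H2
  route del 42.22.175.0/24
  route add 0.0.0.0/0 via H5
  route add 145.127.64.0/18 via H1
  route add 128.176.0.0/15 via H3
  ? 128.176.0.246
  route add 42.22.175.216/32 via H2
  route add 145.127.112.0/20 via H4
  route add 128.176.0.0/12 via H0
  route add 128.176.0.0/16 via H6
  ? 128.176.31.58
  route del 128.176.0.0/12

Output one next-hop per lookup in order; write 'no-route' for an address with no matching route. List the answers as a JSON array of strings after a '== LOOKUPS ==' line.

Apply in order:
  + 42.22.175.0/24 (H2) depth=24
  - 42.22.175.0/24 clear@24
  + 0.0.0.0/0 (H5) depth=0
  + 145.127.64.0/18 (H1) depth=18
  + 128.176.0.0/15 (H3) depth=15
  ? 128.176.0.246  path d0:H5→d1:-→d2:-→d3:-→d4:-→d5:-→d6:-→d7:-→d8:-→d9:-→d10:-→d11:-→d12:-→d13:-→d14:-→d15:H3  best=H3
  + 42.22.175.216/32 (H2) depth=32
  + 145.127.112.0/20 (H4) depth=20
  + 128.176.0.0/12 (H0) depth=12
  + 128.176.0.0/16 (H6) depth=16
  ? 128.176.31.58  path d0:H5→d1:-→d2:-→d3:-→d4:-→d5:-→d6:-→d7:-→d8:-→d9:-→d10:-→d11:-→d12:H0→d13:-→d14:-→d15:H3→d16:H6  best=H6
  - 128.176.0.0/12 clear@12

== LOOKUPS ==
["H3","H6"]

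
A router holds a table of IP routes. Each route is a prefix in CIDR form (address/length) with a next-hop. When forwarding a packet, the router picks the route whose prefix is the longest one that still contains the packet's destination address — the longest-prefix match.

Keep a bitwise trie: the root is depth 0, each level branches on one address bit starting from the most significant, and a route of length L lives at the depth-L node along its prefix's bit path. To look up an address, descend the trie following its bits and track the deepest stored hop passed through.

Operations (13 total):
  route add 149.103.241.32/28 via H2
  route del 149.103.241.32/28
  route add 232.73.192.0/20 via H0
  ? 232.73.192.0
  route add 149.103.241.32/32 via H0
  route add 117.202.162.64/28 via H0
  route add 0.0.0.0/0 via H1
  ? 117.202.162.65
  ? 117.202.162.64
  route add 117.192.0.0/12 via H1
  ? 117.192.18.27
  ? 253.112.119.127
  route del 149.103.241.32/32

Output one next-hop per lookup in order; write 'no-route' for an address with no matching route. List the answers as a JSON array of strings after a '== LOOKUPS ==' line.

Trace:
  + 149.103.241.32/28 (H2) depth=28
  - 149.103.241.32/28 clear@28
  + 232.73.192.0/20 (H0) depth=20
  Q 232.73.192.0: descend 11101000010010011100 ; hops seen [H0] ; pick H0
  + 149.103.241.32/32 (H0) depth=32
  + 117.202.162.64/28 (H0) depth=28
  + 0.0.0.0/0 (H1) depth=0
  Q 117.202.162.65: descend 0111010111001010101000100100 ; hops seen [H1,H0] ; pick H0
  Q 117.202.162.64: descend 0111010111001010101000100100 ; hops seen [H1,H0] ; pick H0
  + 117.192.0.0/12 (H1) depth=12
  Q 117.192.18.27: descend 011101011100 ; hops seen [H1,H1] ; pick H1
  Q 253.112.119.127: descend 111 ; hops seen [H1] ; pick H1
  - 149.103.241.32/32 clear@32

== LOOKUPS ==
["H0","H0","H0","H1","H1"]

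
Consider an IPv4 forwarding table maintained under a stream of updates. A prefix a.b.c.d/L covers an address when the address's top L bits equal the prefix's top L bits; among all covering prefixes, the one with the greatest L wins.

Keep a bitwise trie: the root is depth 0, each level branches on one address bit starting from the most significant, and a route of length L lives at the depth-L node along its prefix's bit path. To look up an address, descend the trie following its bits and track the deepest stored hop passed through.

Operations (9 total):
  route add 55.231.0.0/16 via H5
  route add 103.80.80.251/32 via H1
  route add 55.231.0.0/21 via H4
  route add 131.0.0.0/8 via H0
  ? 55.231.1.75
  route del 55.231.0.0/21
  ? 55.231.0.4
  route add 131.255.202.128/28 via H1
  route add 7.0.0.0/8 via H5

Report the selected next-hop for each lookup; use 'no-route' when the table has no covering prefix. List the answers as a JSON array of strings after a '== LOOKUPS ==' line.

Process each operation:
  add 55.231.0.0/16 -> H5 at depth 16
  add 103.80.80.251/32 -> H1 at depth 32
  add 55.231.0.0/21 -> H4 at depth 21
  add 131.0.0.0/8 -> H0 at depth 8
  Q 55.231.1.75: descend 001101111110011100000 ; hops seen [H5,H4] ; pick H4
  - 55.231.0.0/21 clear@21
  Q 55.231.0.4: descend 001101111110011100000 ; hops seen [H5] ; pick H5
  add 131.255.202.128/28 -> H1 at depth 28
  add 7.0.0.0/8 -> H5 at depth 8

== LOOKUPS ==
["H4","H5"]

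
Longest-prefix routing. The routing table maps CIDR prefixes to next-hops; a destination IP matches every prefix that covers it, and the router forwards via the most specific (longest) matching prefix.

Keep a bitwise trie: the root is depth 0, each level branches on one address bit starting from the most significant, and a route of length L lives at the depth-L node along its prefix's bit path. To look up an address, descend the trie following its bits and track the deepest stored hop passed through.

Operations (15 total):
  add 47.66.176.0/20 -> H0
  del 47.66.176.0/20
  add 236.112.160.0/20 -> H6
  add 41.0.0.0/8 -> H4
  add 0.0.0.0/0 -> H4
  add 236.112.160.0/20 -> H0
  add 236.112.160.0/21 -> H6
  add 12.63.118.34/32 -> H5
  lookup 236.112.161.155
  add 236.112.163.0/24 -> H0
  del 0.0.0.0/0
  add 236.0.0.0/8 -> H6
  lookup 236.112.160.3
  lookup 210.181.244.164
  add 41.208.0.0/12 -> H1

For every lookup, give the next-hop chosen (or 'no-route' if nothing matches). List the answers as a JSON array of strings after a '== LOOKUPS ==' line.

Apply in order:
  + 47.66.176.0/20 (H0) depth=20
  del 47.66.176.0/20 (clear depth 20)
  + 236.112.160.0/20 (H6) depth=20
  + 41.0.0.0/8 (H4) depth=8
  + 0.0.0.0/0 (H4) depth=0
  + 236.112.160.0/20 (H0) depth=20
  + 236.112.160.0/21 (H6) depth=21
  + 12.63.118.34/32 (H5) depth=32
  ? 236.112.161.155  path d0:H4→d1:-→d2:-→d3:-→d4:-→d5:-→d6:-→d7:-→d8:-→d9:-→d10:-→d11:-→d12:-→d13:-→d14:-→d15:-→d16:-→d17:-→d18:-→d19:-→d20:H0→d21:H6  best=H6
  + 236.112.163.0/24 (H0) depth=24
  del 0.0.0.0/0 (clear depth 0)
  + 236.0.0.0/8 (H6) depth=8
  ? 236.112.160.3  path d0:-→d1:-→d2:-→d3:-→d4:-→d5:-→d6:-→d7:-→d8:H6→d9:-→d10:-→d11:-→d12:-→d13:-→d14:-→d15:-→d16:-→d17:-→d18:-→d19:-→d20:H0→d21:H6→d22:-  best=H6
  ? 210.181.244.164  path d0:-→d1:-→d2:-  best=no-route
  + 41.208.0.0/12 (H1) depth=12

== LOOKUPS ==
["H6","H6","no-route"]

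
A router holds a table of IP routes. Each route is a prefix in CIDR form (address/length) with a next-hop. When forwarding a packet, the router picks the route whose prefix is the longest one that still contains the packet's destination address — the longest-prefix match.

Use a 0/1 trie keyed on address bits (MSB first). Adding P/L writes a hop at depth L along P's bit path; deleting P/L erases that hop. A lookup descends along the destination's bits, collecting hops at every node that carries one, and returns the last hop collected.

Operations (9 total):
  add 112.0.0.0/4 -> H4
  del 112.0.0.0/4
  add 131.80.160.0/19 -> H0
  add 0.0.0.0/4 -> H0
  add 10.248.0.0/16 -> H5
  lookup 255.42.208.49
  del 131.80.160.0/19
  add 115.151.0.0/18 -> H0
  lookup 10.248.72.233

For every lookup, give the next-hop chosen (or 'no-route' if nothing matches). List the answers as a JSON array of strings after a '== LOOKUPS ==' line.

Apply in order:
  add 112.0.0.0/4 -> H4 at depth 4
  - 112.0.0.0/4 clear@4
  add 131.80.160.0/19 -> H0 at depth 19
  add 0.0.0.0/4 -> H0 at depth 4
  add 10.248.0.0/16 -> H5 at depth 16
  Q 255.42.208.49: descend 1 ; hops seen [∅] ; pick no-route
  - 131.80.160.0/19 clear@19
  add 115.151.0.0/18 -> H0 at depth 18
  Q 10.248.72.233: descend 0000101011111000 ; hops seen [H0,H5] ; pick H5

== LOOKUPS ==
["no-route","H5"]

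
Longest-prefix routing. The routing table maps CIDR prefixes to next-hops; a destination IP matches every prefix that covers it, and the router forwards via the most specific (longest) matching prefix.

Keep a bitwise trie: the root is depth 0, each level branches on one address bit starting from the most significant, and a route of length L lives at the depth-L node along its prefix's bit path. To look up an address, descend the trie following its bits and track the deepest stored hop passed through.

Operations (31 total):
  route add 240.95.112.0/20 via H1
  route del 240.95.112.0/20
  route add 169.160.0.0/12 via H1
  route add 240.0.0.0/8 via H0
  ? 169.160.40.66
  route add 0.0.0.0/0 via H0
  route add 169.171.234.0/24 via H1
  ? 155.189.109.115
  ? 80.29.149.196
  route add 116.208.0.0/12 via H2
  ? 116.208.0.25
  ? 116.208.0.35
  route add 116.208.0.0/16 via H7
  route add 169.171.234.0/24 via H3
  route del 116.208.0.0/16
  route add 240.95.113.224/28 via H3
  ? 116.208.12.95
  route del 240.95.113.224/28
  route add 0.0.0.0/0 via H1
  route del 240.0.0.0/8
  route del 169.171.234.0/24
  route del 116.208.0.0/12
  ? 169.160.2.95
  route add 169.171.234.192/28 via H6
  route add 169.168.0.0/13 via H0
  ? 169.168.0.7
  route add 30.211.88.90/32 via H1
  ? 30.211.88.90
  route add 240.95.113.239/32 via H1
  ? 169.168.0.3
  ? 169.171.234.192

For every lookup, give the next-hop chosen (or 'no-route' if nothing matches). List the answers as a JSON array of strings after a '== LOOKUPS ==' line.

Trace:
  + 240.95.112.0/20 (H1) depth=20
  del 240.95.112.0/20 (clear depth 20)
  + 169.160.0.0/12 (H1) depth=12
  + 240.0.0.0/8 (H0) depth=8
  lookup 169.160.40.66: bits 101010011010 walk d0:-→d1:-→d2:-→d3:-→d4:-→d5:-→d6:-→d7:-→d8:-→d9:-→d10:-→d11:-→d12:H1 -> H1
  + 0.0.0.0/0 (H0) depth=0
  + 169.171.234.0/24 (H1) depth=24
  lookup 155.189.109.115: bits 10 walk d0:H0→d1:-→d2:- -> H0
  lookup 80.29.149.196: bits ε walk d0:H0 -> H0
  + 116.208.0.0/12 (H2) depth=12
  lookup 116.208.0.25: bits 011101001101 walk d0:H0→d1:-→d2:-→d3:-→d4:-→d5:-→d6:-→d7:-→d8:-→d9:-→d10:-→d11:-→d12:H2 -> H2
  lookup 116.208.0.35: bits 011101001101 walk d0:H0→d1:-→d2:-→d3:-→d4:-→d5:-→d6:-→d7:-→d8:-→d9:-→d10:-→d11:-→d12:H2 -> H2
  + 116.208.0.0/16 (H7) depth=16
  + 169.171.234.0/24 (H3) depth=24
  del 116.208.0.0/16 (clear depth 16)
  + 240.95.113.224/28 (H3) depth=28
  lookup 116.208.12.95: bits 0111010011010000 walk d0:H0→d1:-→d2:-→d3:-→d4:-→d5:-→d6:-→d7:-→d8:-→d9:-→d10:-→d11:-→d12:H2→d13:-→d14:-→d15:-→d16:- -> H2
  del 240.95.113.224/28 (clear depth 28)
  + 0.0.0.0/0 (H1) depth=0
  del 240.0.0.0/8 (clear depth 8)
  del 169.171.234.0/24 (clear depth 24)
  del 116.208.0.0/12 (clear depth 12)
  lookup 169.160.2.95: bits 101010011010 walk d0:H1→d1:-→d2:-→d3:-→d4:-→d5:-→d6:-→d7:-→d8:-→d9:-→d10:-→d11:-→d12:H1 -> H1
  + 169.171.234.192/28 (H6) depth=28
  + 169.168.0.0/13 (H0) depth=13
  lookup 169.168.0.7: bits 10101001101010 walk d0:H1→d1:-→d2:-→d3:-→d4:-→d5:-→d6:-→d7:-→d8:-→d9:-→d10:-→d11:-→d12:H1→d13:H0→d14:- -> H0
  + 30.211.88.90/32 (H1) depth=32
  lookup 30.211.88.90: bits 00011110110100110101100001011010 walk d0:H1→d1:-→d2:-→d3:-→d4:-→d5:-→d6:-→d7:-→d8:-→d9:-→d10:-→d11:-→d12:-→d13:-→d14:-→d15:-→d16:-→d17:-→d18:-→d19:-→d20:-→d21:-→d22:-→d23:-→d24:-→d25:-→d26:-→d27:-→d28:-→d29:-→d30:-→d31:-→d32:H1 -> H1
  + 240.95.113.239/32 (H1) depth=32
  lookup 169.168.0.3: bits 10101001101010 walk d0:H1→d1:-→d2:-→d3:-→d4:-→d5:-→d6:-→d7:-→d8:-→d9:-→d10:-→d11:-→d12:H1→d13:H0→d14:- -> H0
  lookup 169.171.234.192: bits 1010100110101011111010101100 walk d0:H1→d1:-→d2:-→d3:-→d4:-→d5:-→d6:-→d7:-→d8:-→d9:-→d10:-→d11:-→d12:H1→d13:H0→d14:-→d15:-→d16:-→d17:-→d18:-→d19:-→d20:-→d21:-→d22:-→d23:-→d24:-→d25:-→d26:-→d27:-→d28:H6 -> H6

== LOOKUPS ==
["H1","H0","H0","H2","H2","H2","H1","H0","H1","H0","H6"]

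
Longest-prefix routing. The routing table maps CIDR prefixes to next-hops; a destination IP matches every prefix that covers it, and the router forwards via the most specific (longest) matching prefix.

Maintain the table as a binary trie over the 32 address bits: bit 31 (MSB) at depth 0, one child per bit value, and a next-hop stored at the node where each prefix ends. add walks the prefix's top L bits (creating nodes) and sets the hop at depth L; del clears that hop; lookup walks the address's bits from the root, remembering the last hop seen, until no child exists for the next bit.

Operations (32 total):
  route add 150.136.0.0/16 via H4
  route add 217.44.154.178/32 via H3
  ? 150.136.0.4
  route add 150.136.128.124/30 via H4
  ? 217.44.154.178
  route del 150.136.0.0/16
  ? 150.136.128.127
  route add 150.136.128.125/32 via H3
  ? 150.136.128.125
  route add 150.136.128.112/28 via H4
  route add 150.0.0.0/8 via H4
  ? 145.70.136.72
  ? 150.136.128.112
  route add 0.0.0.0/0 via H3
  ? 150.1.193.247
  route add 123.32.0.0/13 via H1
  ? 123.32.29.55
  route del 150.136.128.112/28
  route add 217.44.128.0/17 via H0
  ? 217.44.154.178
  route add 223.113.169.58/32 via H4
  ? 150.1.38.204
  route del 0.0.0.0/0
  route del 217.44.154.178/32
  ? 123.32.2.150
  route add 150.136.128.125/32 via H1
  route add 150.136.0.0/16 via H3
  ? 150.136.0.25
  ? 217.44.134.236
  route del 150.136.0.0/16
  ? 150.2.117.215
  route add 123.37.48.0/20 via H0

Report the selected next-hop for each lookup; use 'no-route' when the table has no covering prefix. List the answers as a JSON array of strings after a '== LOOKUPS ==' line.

Trace:
  add 150.136.0.0/16 -> H4 at depth 16
  add 217.44.154.178/32 -> H3 at depth 32
  ? 150.136.0.4  path d0:-→d1:-→d2:-→d3:-→d4:-→d5:-→d6:-→d7:-→d8:-→d9:-→d10:-→d11:-→d12:-→d13:-→d14:-→d15:-→d16:H4  best=H4
  add 150.136.128.124/30 -> H4 at depth 30
  ? 217.44.154.178  path d0:-→d1:-→d2:-→d3:-→d4:-→d5:-→d6:-→d7:-→d8:-→d9:-→d10:-→d11:-→d12:-→d13:-→d14:-→d15:-→d16:-→d17:-→d18:-→d19:-→d20:-→d21:-→d22:-→d23:-→d24:-→d25:-→d26:-→d27:-→d28:-→d29:-→d30:-→d31:-→d32:H3  best=H3
  del 150.136.0.0/16 (clear depth 16)
  ? 150.136.128.127  path d0:-→d1:-→d2:-→d3:-→d4:-→d5:-→d6:-→d7:-→d8:-→d9:-→d10:-→d11:-→d12:-→d13:-→d14:-→d15:-→d16:-→d17:-→d18:-→d19:-→d20:-→d21:-→d22:-→d23:-→d24:-→d25:-→d26:-→d27:-→d28:-→d29:-→d30:H4  best=H4
  add 150.136.128.125/32 -> H3 at depth 32
  ? 150.136.128.125  path d0:-→d1:-→d2:-→d3:-→d4:-→d5:-→d6:-→d7:-→d8:-→d9:-→d10:-→d11:-→d12:-→d13:-→d14:-→d15:-→d16:-→d17:-→d18:-→d19:-→d20:-→d21:-→d22:-→d23:-→d24:-→d25:-→d26:-→d27:-→d28:-→d29:-→d30:H4→d31:-→d32:H3  best=H3
  add 150.136.128.112/28 -> H4 at depth 28
  add 150.0.0.0/8 -> H4 at depth 8
  ? 145.70.136.72  path d0:-→d1:-→d2:-→d3:-→d4:-→d5:-  best=no-route
  ? 150.136.128.112  path d0:-→d1:-→d2:-→d3:-→d4:-→d5:-→d6:-→d7:-→d8:H4→d9:-→d10:-→d11:-→d12:-→d13:-→d14:-→d15:-→d16:-→d17:-→d18:-→d19:-→d20:-→d21:-→d22:-→d23:-→d24:-→d25:-→d26:-→d27:-→d28:H4  best=H4
  add 0.0.0.0/0 -> H3 at depth 0
  ? 150.1.193.247  path d0:H3→d1:-→d2:-→d3:-→d4:-→d5:-→d6:-→d7:-→d8:H4  best=H4
  add 123.32.0.0/13 -> H1 at depth 13
  ? 123.32.29.55  path d0:H3→d1:-→d2:-→d3:-→d4:-→d5:-→d6:-→d7:-→d8:-→d9:-→d10:-→d11:-→d12:-→d13:H1  best=H1
  del 150.136.128.112/28 (clear depth 28)
  add 217.44.128.0/17 -> H0 at depth 17
  ? 217.44.154.178  path d0:H3→d1:-→d2:-→d3:-→d4:-→d5:-→d6:-→d7:-→d8:-→d9:-→d10:-→d11:-→d12:-→d13:-→d14:-→d15:-→d16:-→d17:H0→d18:-→d19:-→d20:-→d21:-→d22:-→d23:-→d24:-→d25:-→d26:-→d27:-→d28:-→d29:-→d30:-→d31:-→d32:H3  best=H3
  add 223.113.169.58/32 -> H4 at depth 32
  ? 150.1.38.204  path d0:H3→d1:-→d2:-→d3:-→d4:-→d5:-→d6:-→d7:-→d8:H4  best=H4
  del 0.0.0.0/0 (clear depth 0)
  del 217.44.154.178/32 (clear depth 32)
  ? 123.32.2.150  path d0:-→d1:-→d2:-→d3:-→d4:-→d5:-→d6:-→d7:-→d8:-→d9:-→d10:-→d11:-→d12:-→d13:H1  best=H1
  add 150.136.128.125/32 -> H1 at depth 32
  add 150.136.0.0/16 -> H3 at depth 16
  ? 150.136.0.25  path d0:-→d1:-→d2:-→d3:-→d4:-→d5:-→d6:-→d7:-→d8:H4→d9:-→d10:-→d11:-→d12:-→d13:-→d14:-→d15:-→d16:H3  best=H3
  ? 217.44.134.236  path d0:-→d1:-→d2:-→d3:-→d4:-→d5:-→d6:-→d7:-→d8:-→d9:-→d10:-→d11:-→d12:-→d13:-→d14:-→d15:-→d16:-→d17:H0→d18:-→d19:-  best=H0
  del 150.136.0.0/16 (clear depth 16)
  ? 150.2.117.215  path d0:-→d1:-→d2:-→d3:-→d4:-→d5:-→d6:-→d7:-→d8:H4  best=H4
  add 123.37.48.0/20 -> H0 at depth 20

== LOOKUPS ==
["H4","H3","H4","H3","no-route","H4","H4","H1","H3","H4","H1","H3","H0","H4"]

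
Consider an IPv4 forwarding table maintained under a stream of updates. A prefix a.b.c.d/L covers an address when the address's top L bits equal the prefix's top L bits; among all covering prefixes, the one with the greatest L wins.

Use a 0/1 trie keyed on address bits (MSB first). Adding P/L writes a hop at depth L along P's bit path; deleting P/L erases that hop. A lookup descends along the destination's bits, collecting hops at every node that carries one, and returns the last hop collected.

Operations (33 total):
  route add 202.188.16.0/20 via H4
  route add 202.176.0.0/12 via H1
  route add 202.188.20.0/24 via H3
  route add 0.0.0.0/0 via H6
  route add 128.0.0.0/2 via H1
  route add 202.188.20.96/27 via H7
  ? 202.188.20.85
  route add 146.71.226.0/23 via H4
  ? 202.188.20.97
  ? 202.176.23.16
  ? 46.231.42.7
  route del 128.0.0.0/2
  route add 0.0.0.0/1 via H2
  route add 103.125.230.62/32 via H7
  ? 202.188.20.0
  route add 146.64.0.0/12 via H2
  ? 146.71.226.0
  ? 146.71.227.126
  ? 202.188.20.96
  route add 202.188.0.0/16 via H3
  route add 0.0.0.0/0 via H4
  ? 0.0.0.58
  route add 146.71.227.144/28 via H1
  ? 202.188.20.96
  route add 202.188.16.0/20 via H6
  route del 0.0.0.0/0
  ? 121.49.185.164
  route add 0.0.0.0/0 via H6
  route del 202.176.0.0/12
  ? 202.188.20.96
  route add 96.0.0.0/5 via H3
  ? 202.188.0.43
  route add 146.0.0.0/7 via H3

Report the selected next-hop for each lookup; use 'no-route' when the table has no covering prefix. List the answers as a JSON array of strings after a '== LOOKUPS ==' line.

Process each operation:
  add 202.188.16.0/20 -> H4 at depth 20
  add 202.176.0.0/12 -> H1 at depth 12
  add 202.188.20.0/24 -> H3 at depth 24
  add 0.0.0.0/0 -> H6 at depth 0
  add 128.0.0.0/2 -> H1 at depth 2
  add 202.188.20.96/27 -> H7 at depth 27
  ? 202.188.20.85  path d0:H6→d1:-→d2:-→d3:-→d4:-→d5:-→d6:-→d7:-→d8:-→d9:-→d10:-→d11:-→d12:H1→d13:-→d14:-→d15:-→d16:-→d17:-→d18:-→d19:-→d20:H4→d21:-→d22:-→d23:-→d24:H3→d25:-→d26:-  best=H3
  add 146.71.226.0/23 -> H4 at depth 23
  ? 202.188.20.97  path d0:H6→d1:-→d2:-→d3:-→d4:-→d5:-→d6:-→d7:-→d8:-→d9:-→d10:-→d11:-→d12:H1→d13:-→d14:-→d15:-→d16:-→d17:-→d18:-→d19:-→d20:H4→d21:-→d22:-→d23:-→d24:H3→d25:-→d26:-→d27:H7  best=H7
  ? 202.176.23.16  path d0:H6→d1:-→d2:-→d3:-→d4:-→d5:-→d6:-→d7:-→d8:-→d9:-→d10:-→d11:-→d12:H1  best=H1
  ? 46.231.42.7  path d0:H6  best=H6
  - 128.0.0.0/2 clear@2
  add 0.0.0.0/1 -> H2 at depth 1
  add 103.125.230.62/32 -> H7 at depth 32
  ? 202.188.20.0  path d0:H6→d1:-→d2:-→d3:-→d4:-→d5:-→d6:-→d7:-→d8:-→d9:-→d10:-→d11:-→d12:H1→d13:-→d14:-→d15:-→d16:-→d17:-→d18:-→d19:-→d20:H4→d21:-→d22:-→d23:-→d24:H3→d25:-  best=H3
  add 146.64.0.0/12 -> H2 at depth 12
  ? 146.71.226.0  path d0:H6→d1:-→d2:-→d3:-→d4:-→d5:-→d6:-→d7:-→d8:-→d9:-→d10:-→d11:-→d12:H2→d13:-→d14:-→d15:-→d16:-→d17:-→d18:-→d19:-→d20:-→d21:-→d22:-→d23:H4  best=H4
  ? 146.71.227.126  path d0:H6→d1:-→d2:-→d3:-→d4:-→d5:-→d6:-→d7:-→d8:-→d9:-→d10:-→d11:-→d12:H2→d13:-→d14:-→d15:-→d16:-→d17:-→d18:-→d19:-→d20:-→d21:-→d22:-→d23:H4  best=H4
  ? 202.188.20.96  path d0:H6→d1:-→d2:-→d3:-→d4:-→d5:-→d6:-→d7:-→d8:-→d9:-→d10:-→d11:-→d12:H1→d13:-→d14:-→d15:-→d16:-→d17:-→d18:-→d19:-→d20:H4→d21:-→d22:-→d23:-→d24:H3→d25:-→d26:-→d27:H7  best=H7
  add 202.188.0.0/16 -> H3 at depth 16
  add 0.0.0.0/0 -> H4 at depth 0
  ? 0.0.0.58  path d0:H4→d1:H2  best=H2
  add 146.71.227.144/28 -> H1 at depth 28
  ? 202.188.20.96  path d0:H4→d1:-→d2:-→d3:-→d4:-→d5:-→d6:-→d7:-→d8:-→d9:-→d10:-→d11:-→d12:H1→d13:-→d14:-→d15:-→d16:H3→d17:-→d18:-→d19:-→d20:H4→d21:-→d22:-→d23:-→d24:H3→d25:-→d26:-→d27:H7  best=H7
  add 202.188.16.0/20 -> H6 at depth 20
  - 0.0.0.0/0 clear@0
  ? 121.49.185.164  path d0:-→d1:H2→d2:-→d3:-  best=H2
  add 0.0.0.0/0 -> H6 at depth 0
  - 202.176.0.0/12 clear@12
  ? 202.188.20.96  path d0:H6→d1:-→d2:-→d3:-→d4:-→d5:-→d6:-→d7:-→d8:-→d9:-→d10:-→d11:-→d12:-→d13:-→d14:-→d15:-→d16:H3→d17:-→d18:-→d19:-→d20:H6→d21:-→d22:-→d23:-→d24:H3→d25:-→d26:-→d27:H7  best=H7
  add 96.0.0.0/5 -> H3 at depth 5
  ? 202.188.0.43  path d0:H6→d1:-→d2:-→d3:-→d4:-→d5:-→d6:-→d7:-→d8:-→d9:-→d10:-→d11:-→d12:-→d13:-→d14:-→d15:-→d16:H3→d17:-→d18:-→d19:-  best=H3
  add 146.0.0.0/7 -> H3 at depth 7

== LOOKUPS ==
["H3","H7","H1","H6","H3","H4","H4","H7","H2","H7","H2","H7","H3"]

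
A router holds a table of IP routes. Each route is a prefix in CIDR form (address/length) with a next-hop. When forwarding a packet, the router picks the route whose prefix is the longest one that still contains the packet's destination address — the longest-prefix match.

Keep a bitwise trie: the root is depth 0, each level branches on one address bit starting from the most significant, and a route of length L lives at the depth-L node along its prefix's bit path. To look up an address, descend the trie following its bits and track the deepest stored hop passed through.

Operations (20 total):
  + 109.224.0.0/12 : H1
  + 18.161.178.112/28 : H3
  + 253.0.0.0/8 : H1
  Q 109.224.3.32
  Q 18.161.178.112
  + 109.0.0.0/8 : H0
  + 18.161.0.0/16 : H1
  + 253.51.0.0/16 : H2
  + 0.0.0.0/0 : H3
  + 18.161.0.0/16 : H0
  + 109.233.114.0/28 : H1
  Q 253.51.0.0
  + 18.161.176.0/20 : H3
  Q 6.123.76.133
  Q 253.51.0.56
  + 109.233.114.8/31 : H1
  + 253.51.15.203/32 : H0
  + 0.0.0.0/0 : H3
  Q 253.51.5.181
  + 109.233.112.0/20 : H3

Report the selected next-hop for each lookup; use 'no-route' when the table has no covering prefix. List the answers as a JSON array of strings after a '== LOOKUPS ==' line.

Apply in order:
  + 109.224.0.0/12 (H1) depth=12
  + 18.161.178.112/28 (H3) depth=28
  + 253.0.0.0/8 (H1) depth=8
  ? 109.224.3.32  path d0:-→d1:-→d2:-→d3:-→d4:-→d5:-→d6:-→d7:-→d8:-→d9:-→d10:-→d11:-→d12:H1  best=H1
  ? 18.161.178.112  path d0:-→d1:-→d2:-→d3:-→d4:-→d5:-→d6:-→d7:-→d8:-→d9:-→d10:-→d11:-→d12:-→d13:-→d14:-→d15:-→d16:-→d17:-→d18:-→d19:-→d20:-→d21:-→d22:-→d23:-→d24:-→d25:-→d26:-→d27:-→d28:H3  best=H3
  + 109.0.0.0/8 (H0) depth=8
  + 18.161.0.0/16 (H1) depth=16
  + 253.51.0.0/16 (H2) depth=16
  + 0.0.0.0/0 (H3) depth=0
  + 18.161.0.0/16 (H0) depth=16
  + 109.233.114.0/28 (H1) depth=28
  ? 253.51.0.0  path d0:H3→d1:-→d2:-→d3:-→d4:-→d5:-→d6:-→d7:-→d8:H1→d9:-→d10:-→d11:-→d12:-→d13:-→d14:-→d15:-→d16:H2  best=H2
  + 18.161.176.0/20 (H3) depth=20
  ? 6.123.76.133  path d0:H3→d1:-→d2:-→d3:-  best=H3
  ? 253.51.0.56  path d0:H3→d1:-→d2:-→d3:-→d4:-→d5:-→d6:-→d7:-→d8:H1→d9:-→d10:-→d11:-→d12:-→d13:-→d14:-→d15:-→d16:H2  best=H2
  + 109.233.114.8/31 (H1) depth=31
  + 253.51.15.203/32 (H0) depth=32
  + 0.0.0.0/0 (H3) depth=0
  ? 253.51.5.181  path d0:H3→d1:-→d2:-→d3:-→d4:-→d5:-→d6:-→d7:-→d8:H1→d9:-→d10:-→d11:-→d12:-→d13:-→d14:-→d15:-→d16:H2→d17:-→d18:-→d19:-→d20:-  best=H2
  + 109.233.112.0/20 (H3) depth=20

== LOOKUPS ==
["H1","H3","H2","H3","H2","H2"]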